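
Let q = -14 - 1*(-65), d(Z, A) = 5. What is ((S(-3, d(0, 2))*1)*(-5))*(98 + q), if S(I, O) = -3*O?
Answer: 11175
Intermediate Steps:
q = 51 (q = -14 + 65 = 51)
((S(-3, d(0, 2))*1)*(-5))*(98 + q) = ((-3*5*1)*(-5))*(98 + 51) = (-15*1*(-5))*149 = -15*(-5)*149 = 75*149 = 11175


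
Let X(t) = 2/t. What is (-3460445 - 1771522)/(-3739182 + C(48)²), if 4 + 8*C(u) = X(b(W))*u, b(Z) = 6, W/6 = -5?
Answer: 6975956/4985573 ≈ 1.3992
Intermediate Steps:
W = -30 (W = 6*(-5) = -30)
C(u) = -½ + u/24 (C(u) = -½ + ((2/6)*u)/8 = -½ + ((2*(⅙))*u)/8 = -½ + (u/3)/8 = -½ + u/24)
(-3460445 - 1771522)/(-3739182 + C(48)²) = (-3460445 - 1771522)/(-3739182 + (-½ + (1/24)*48)²) = -5231967/(-3739182 + (-½ + 2)²) = -5231967/(-3739182 + (3/2)²) = -5231967/(-3739182 + 9/4) = -5231967/(-14956719/4) = -5231967*(-4/14956719) = 6975956/4985573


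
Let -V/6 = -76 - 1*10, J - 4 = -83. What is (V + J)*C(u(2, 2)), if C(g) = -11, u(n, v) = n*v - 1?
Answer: -4807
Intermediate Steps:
u(n, v) = -1 + n*v
J = -79 (J = 4 - 83 = -79)
V = 516 (V = -6*(-76 - 1*10) = -6*(-76 - 10) = -6*(-86) = 516)
(V + J)*C(u(2, 2)) = (516 - 79)*(-11) = 437*(-11) = -4807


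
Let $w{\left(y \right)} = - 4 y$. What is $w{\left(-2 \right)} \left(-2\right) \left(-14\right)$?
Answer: $224$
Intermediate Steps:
$w{\left(-2 \right)} \left(-2\right) \left(-14\right) = \left(-4\right) \left(-2\right) \left(-2\right) \left(-14\right) = 8 \left(-2\right) \left(-14\right) = \left(-16\right) \left(-14\right) = 224$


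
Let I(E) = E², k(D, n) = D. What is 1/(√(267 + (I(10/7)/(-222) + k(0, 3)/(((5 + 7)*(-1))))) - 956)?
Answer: -5199684/4969445741 - 7*√161190093/4969445741 ≈ -0.0010642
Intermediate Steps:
1/(√(267 + (I(10/7)/(-222) + k(0, 3)/(((5 + 7)*(-1))))) - 956) = 1/(√(267 + ((10/7)²/(-222) + 0/(((5 + 7)*(-1))))) - 956) = 1/(√(267 + ((10*(⅐))²*(-1/222) + 0/((12*(-1))))) - 956) = 1/(√(267 + ((10/7)²*(-1/222) + 0/(-12))) - 956) = 1/(√(267 + ((100/49)*(-1/222) + 0*(-1/12))) - 956) = 1/(√(267 + (-50/5439 + 0)) - 956) = 1/(√(267 - 50/5439) - 956) = 1/(√(1452163/5439) - 956) = 1/(√161190093/777 - 956) = 1/(-956 + √161190093/777)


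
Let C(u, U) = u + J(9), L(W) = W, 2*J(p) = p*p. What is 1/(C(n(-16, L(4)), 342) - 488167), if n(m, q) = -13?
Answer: -2/976279 ≈ -2.0486e-6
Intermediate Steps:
J(p) = p²/2 (J(p) = (p*p)/2 = p²/2)
C(u, U) = 81/2 + u (C(u, U) = u + (½)*9² = u + (½)*81 = u + 81/2 = 81/2 + u)
1/(C(n(-16, L(4)), 342) - 488167) = 1/((81/2 - 13) - 488167) = 1/(55/2 - 488167) = 1/(-976279/2) = -2/976279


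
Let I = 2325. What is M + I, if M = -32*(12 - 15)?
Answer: 2421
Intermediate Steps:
M = 96 (M = -32*(-3) = 96)
M + I = 96 + 2325 = 2421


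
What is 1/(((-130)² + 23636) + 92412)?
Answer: 1/132948 ≈ 7.5217e-6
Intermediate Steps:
1/(((-130)² + 23636) + 92412) = 1/((16900 + 23636) + 92412) = 1/(40536 + 92412) = 1/132948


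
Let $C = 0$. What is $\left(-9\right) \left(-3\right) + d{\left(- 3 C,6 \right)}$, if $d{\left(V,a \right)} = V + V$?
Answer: $27$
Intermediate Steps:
$d{\left(V,a \right)} = 2 V$
$\left(-9\right) \left(-3\right) + d{\left(- 3 C,6 \right)} = \left(-9\right) \left(-3\right) + 2 \left(\left(-3\right) 0\right) = 27 + 2 \cdot 0 = 27 + 0 = 27$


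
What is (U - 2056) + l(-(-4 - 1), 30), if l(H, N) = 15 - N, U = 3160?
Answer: 1089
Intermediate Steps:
(U - 2056) + l(-(-4 - 1), 30) = (3160 - 2056) + (15 - 1*30) = 1104 + (15 - 30) = 1104 - 15 = 1089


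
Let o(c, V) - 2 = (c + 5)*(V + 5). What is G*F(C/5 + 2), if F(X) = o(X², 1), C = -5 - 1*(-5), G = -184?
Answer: -10304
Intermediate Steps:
C = 0 (C = -5 + 5 = 0)
o(c, V) = 2 + (5 + V)*(5 + c) (o(c, V) = 2 + (c + 5)*(V + 5) = 2 + (5 + c)*(5 + V) = 2 + (5 + V)*(5 + c))
F(X) = 32 + 6*X² (F(X) = 27 + 5*1 + 5*X² + 1*X² = 27 + 5 + 5*X² + X² = 32 + 6*X²)
G*F(C/5 + 2) = -184*(32 + 6*(0/5 + 2)²) = -184*(32 + 6*(0*(⅕) + 2)²) = -184*(32 + 6*(0 + 2)²) = -184*(32 + 6*2²) = -184*(32 + 6*4) = -184*(32 + 24) = -184*56 = -10304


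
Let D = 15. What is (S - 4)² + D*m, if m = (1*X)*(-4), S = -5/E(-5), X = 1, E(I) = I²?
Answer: -1059/25 ≈ -42.360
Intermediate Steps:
S = -⅕ (S = -5/((-5)²) = -5/25 = -5*1/25 = -⅕ ≈ -0.20000)
m = -4 (m = (1*1)*(-4) = 1*(-4) = -4)
(S - 4)² + D*m = (-⅕ - 4)² + 15*(-4) = (-21/5)² - 60 = 441/25 - 60 = -1059/25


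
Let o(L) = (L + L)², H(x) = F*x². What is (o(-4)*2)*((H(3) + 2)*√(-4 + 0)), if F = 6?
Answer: 14336*I ≈ 14336.0*I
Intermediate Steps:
H(x) = 6*x²
o(L) = 4*L² (o(L) = (2*L)² = 4*L²)
(o(-4)*2)*((H(3) + 2)*√(-4 + 0)) = ((4*(-4)²)*2)*((6*3² + 2)*√(-4 + 0)) = ((4*16)*2)*((6*9 + 2)*√(-4)) = (64*2)*((54 + 2)*(2*I)) = 128*(56*(2*I)) = 128*(112*I) = 14336*I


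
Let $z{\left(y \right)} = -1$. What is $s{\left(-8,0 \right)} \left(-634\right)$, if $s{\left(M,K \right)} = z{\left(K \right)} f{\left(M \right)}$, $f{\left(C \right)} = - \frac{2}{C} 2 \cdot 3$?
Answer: $951$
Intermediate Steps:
$f{\left(C \right)} = - \frac{12}{C}$ ($f{\left(C \right)} = - \frac{4}{C} 3 = - \frac{12}{C}$)
$s{\left(M,K \right)} = \frac{12}{M}$ ($s{\left(M,K \right)} = - \frac{-12}{M} = \frac{12}{M}$)
$s{\left(-8,0 \right)} \left(-634\right) = \frac{12}{-8} \left(-634\right) = 12 \left(- \frac{1}{8}\right) \left(-634\right) = \left(- \frac{3}{2}\right) \left(-634\right) = 951$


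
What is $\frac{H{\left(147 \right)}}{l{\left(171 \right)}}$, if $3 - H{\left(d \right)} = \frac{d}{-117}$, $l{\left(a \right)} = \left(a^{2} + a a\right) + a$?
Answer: $\frac{166}{2287467} \approx 7.2569 \cdot 10^{-5}$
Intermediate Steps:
$l{\left(a \right)} = a + 2 a^{2}$ ($l{\left(a \right)} = \left(a^{2} + a^{2}\right) + a = 2 a^{2} + a = a + 2 a^{2}$)
$H{\left(d \right)} = 3 + \frac{d}{117}$ ($H{\left(d \right)} = 3 - \frac{d}{-117} = 3 - d \left(- \frac{1}{117}\right) = 3 - - \frac{d}{117} = 3 + \frac{d}{117}$)
$\frac{H{\left(147 \right)}}{l{\left(171 \right)}} = \frac{3 + \frac{1}{117} \cdot 147}{171 \left(1 + 2 \cdot 171\right)} = \frac{3 + \frac{49}{39}}{171 \left(1 + 342\right)} = \frac{166}{39 \cdot 171 \cdot 343} = \frac{166}{39 \cdot 58653} = \frac{166}{39} \cdot \frac{1}{58653} = \frac{166}{2287467}$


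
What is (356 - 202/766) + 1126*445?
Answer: 192046057/383 ≈ 5.0143e+5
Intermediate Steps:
(356 - 202/766) + 1126*445 = (356 - 202/766) + 501070 = (356 - 1*101/383) + 501070 = (356 - 101/383) + 501070 = 136247/383 + 501070 = 192046057/383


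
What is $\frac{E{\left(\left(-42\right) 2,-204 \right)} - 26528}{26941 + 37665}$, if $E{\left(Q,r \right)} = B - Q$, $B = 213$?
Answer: $- \frac{26231}{64606} \approx -0.40601$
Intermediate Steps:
$E{\left(Q,r \right)} = 213 - Q$
$\frac{E{\left(\left(-42\right) 2,-204 \right)} - 26528}{26941 + 37665} = \frac{\left(213 - \left(-42\right) 2\right) - 26528}{26941 + 37665} = \frac{\left(213 - -84\right) - 26528}{64606} = \left(\left(213 + 84\right) - 26528\right) \frac{1}{64606} = \left(297 - 26528\right) \frac{1}{64606} = \left(-26231\right) \frac{1}{64606} = - \frac{26231}{64606}$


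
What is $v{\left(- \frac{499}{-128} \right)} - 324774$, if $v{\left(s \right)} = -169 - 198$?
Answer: $-325141$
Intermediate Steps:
$v{\left(s \right)} = -367$
$v{\left(- \frac{499}{-128} \right)} - 324774 = -367 - 324774 = -325141$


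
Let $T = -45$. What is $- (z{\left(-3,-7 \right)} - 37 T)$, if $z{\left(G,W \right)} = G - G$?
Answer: $-1665$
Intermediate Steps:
$z{\left(G,W \right)} = 0$
$- (z{\left(-3,-7 \right)} - 37 T) = - (0 - -1665) = - (0 + 1665) = \left(-1\right) 1665 = -1665$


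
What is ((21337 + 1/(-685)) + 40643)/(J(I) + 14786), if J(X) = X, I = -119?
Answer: 42456299/10046895 ≈ 4.2258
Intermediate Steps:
((21337 + 1/(-685)) + 40643)/(J(I) + 14786) = ((21337 + 1/(-685)) + 40643)/(-119 + 14786) = ((21337 - 1/685) + 40643)/14667 = (14615844/685 + 40643)*(1/14667) = (42456299/685)*(1/14667) = 42456299/10046895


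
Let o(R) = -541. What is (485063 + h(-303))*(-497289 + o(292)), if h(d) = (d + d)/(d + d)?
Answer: -241479411120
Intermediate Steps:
h(d) = 1 (h(d) = (2*d)/((2*d)) = (2*d)*(1/(2*d)) = 1)
(485063 + h(-303))*(-497289 + o(292)) = (485063 + 1)*(-497289 - 541) = 485064*(-497830) = -241479411120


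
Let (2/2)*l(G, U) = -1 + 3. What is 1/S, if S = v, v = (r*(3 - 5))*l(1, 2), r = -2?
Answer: 1/8 ≈ 0.12500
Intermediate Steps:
l(G, U) = 2 (l(G, U) = -1 + 3 = 2)
v = 8 (v = -2*(3 - 5)*2 = -2*(-2)*2 = 4*2 = 8)
S = 8
1/S = 1/8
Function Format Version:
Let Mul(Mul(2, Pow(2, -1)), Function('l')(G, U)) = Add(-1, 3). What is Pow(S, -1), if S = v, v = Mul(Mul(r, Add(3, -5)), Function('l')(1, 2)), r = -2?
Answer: Rational(1, 8) ≈ 0.12500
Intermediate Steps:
Function('l')(G, U) = 2 (Function('l')(G, U) = Add(-1, 3) = 2)
v = 8 (v = Mul(Mul(-2, Add(3, -5)), 2) = Mul(Mul(-2, -2), 2) = Mul(4, 2) = 8)
S = 8
Pow(S, -1) = Pow(8, -1) = Rational(1, 8)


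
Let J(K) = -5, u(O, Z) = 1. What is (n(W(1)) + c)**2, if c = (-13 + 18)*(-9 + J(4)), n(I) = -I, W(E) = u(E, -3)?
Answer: 5041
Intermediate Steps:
W(E) = 1
c = -70 (c = (-13 + 18)*(-9 - 5) = 5*(-14) = -70)
(n(W(1)) + c)**2 = (-1*1 - 70)**2 = (-1 - 70)**2 = (-71)**2 = 5041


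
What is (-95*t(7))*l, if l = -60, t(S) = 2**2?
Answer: 22800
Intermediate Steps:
t(S) = 4
(-95*t(7))*l = -95*4*(-60) = -380*(-60) = 22800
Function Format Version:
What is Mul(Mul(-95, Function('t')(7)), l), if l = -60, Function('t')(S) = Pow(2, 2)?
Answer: 22800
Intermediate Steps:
Function('t')(S) = 4
Mul(Mul(-95, Function('t')(7)), l) = Mul(Mul(-95, 4), -60) = Mul(-380, -60) = 22800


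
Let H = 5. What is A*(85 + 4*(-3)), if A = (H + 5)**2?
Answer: 7300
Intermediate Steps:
A = 100 (A = (5 + 5)**2 = 10**2 = 100)
A*(85 + 4*(-3)) = 100*(85 + 4*(-3)) = 100*(85 - 12) = 100*73 = 7300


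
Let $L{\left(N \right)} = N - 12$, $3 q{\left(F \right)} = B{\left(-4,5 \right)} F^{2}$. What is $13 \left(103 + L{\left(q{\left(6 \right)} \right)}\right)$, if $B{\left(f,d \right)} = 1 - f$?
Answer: $1963$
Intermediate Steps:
$q{\left(F \right)} = \frac{5 F^{2}}{3}$ ($q{\left(F \right)} = \frac{\left(1 - -4\right) F^{2}}{3} = \frac{\left(1 + 4\right) F^{2}}{3} = \frac{5 F^{2}}{3}$)
$L{\left(N \right)} = -12 + N$ ($L{\left(N \right)} = N - 12 = -12 + N$)
$13 \left(103 + L{\left(q{\left(6 \right)} \right)}\right) = 13 \left(103 - \left(12 - \frac{5 \cdot 6^{2}}{3}\right)\right) = 13 \left(103 + \left(-12 + \frac{5}{3} \cdot 36\right)\right) = 13 \left(103 + \left(-12 + 60\right)\right) = 13 \left(103 + 48\right) = 13 \cdot 151 = 1963$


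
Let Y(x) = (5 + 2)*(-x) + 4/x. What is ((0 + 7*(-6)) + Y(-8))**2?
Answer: 729/4 ≈ 182.25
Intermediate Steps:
Y(x) = -7*x + 4/x (Y(x) = 7*(-x) + 4/x = -7*x + 4/x)
((0 + 7*(-6)) + Y(-8))**2 = ((0 + 7*(-6)) + (-7*(-8) + 4/(-8)))**2 = ((0 - 42) + (56 + 4*(-1/8)))**2 = (-42 + (56 - 1/2))**2 = (-42 + 111/2)**2 = (27/2)**2 = 729/4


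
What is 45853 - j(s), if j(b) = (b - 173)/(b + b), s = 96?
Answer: 8803853/192 ≈ 45853.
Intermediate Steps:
j(b) = (-173 + b)/(2*b) (j(b) = (-173 + b)/((2*b)) = (-173 + b)*(1/(2*b)) = (-173 + b)/(2*b))
45853 - j(s) = 45853 - (-173 + 96)/(2*96) = 45853 - (-77)/(2*96) = 45853 - 1*(-77/192) = 45853 + 77/192 = 8803853/192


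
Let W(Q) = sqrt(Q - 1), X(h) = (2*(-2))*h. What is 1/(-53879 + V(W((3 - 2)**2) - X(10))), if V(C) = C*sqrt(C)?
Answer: -53879/2902882641 - 80*sqrt(10)/2902882641 ≈ -1.8648e-5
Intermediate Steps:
X(h) = -4*h
W(Q) = sqrt(-1 + Q)
V(C) = C**(3/2)
1/(-53879 + V(W((3 - 2)**2) - X(10))) = 1/(-53879 + (sqrt(-1 + (3 - 2)**2) - (-4)*10)**(3/2)) = 1/(-53879 + (sqrt(-1 + 1**2) - 1*(-40))**(3/2)) = 1/(-53879 + (sqrt(-1 + 1) + 40)**(3/2)) = 1/(-53879 + (sqrt(0) + 40)**(3/2)) = 1/(-53879 + (0 + 40)**(3/2)) = 1/(-53879 + 40**(3/2)) = 1/(-53879 + 80*sqrt(10))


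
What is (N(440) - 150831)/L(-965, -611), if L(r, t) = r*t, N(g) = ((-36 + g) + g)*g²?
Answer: 163247569/589615 ≈ 276.87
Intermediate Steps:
N(g) = g²*(-36 + 2*g) (N(g) = (-36 + 2*g)*g² = g²*(-36 + 2*g))
(N(440) - 150831)/L(-965, -611) = (2*440²*(-18 + 440) - 150831)/((-965*(-611))) = (2*193600*422 - 150831)/589615 = (163398400 - 150831)*(1/589615) = 163247569*(1/589615) = 163247569/589615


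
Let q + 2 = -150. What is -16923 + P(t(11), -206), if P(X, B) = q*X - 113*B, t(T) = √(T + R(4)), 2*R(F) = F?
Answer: 6355 - 152*√13 ≈ 5807.0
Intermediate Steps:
q = -152 (q = -2 - 150 = -152)
R(F) = F/2
t(T) = √(2 + T) (t(T) = √(T + (½)*4) = √(T + 2) = √(2 + T))
P(X, B) = -152*X - 113*B
-16923 + P(t(11), -206) = -16923 + (-152*√(2 + 11) - 113*(-206)) = -16923 + (-152*√13 + 23278) = -16923 + (23278 - 152*√13) = 6355 - 152*√13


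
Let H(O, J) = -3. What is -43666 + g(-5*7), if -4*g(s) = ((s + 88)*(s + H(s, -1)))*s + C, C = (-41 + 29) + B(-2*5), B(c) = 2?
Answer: -61286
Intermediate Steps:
C = -10 (C = (-41 + 29) + 2 = -12 + 2 = -10)
g(s) = 5/2 - s*(-3 + s)*(88 + s)/4 (g(s) = -(((s + 88)*(s - 3))*s - 10)/4 = -(((88 + s)*(-3 + s))*s - 10)/4 = -(((-3 + s)*(88 + s))*s - 10)/4 = -(s*(-3 + s)*(88 + s) - 10)/4 = -(-10 + s*(-3 + s)*(88 + s))/4 = 5/2 - s*(-3 + s)*(88 + s)/4)
-43666 + g(-5*7) = -43666 + (5/2 + 66*(-5*7) - 85*(-5*7)²/4 - (-5*7)³/4) = -43666 + (5/2 + 66*(-35) - 85/4*(-35)² - ¼*(-35)³) = -43666 + (5/2 - 2310 - 85/4*1225 - ¼*(-42875)) = -43666 + (5/2 - 2310 - 104125/4 + 42875/4) = -43666 - 17620 = -61286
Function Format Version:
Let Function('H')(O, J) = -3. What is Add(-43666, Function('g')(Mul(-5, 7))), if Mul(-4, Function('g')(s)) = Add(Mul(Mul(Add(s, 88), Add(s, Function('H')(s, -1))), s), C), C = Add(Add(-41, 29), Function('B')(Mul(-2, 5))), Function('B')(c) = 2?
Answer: -61286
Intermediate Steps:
C = -10 (C = Add(Add(-41, 29), 2) = Add(-12, 2) = -10)
Function('g')(s) = Add(Rational(5, 2), Mul(Rational(-1, 4), s, Add(-3, s), Add(88, s))) (Function('g')(s) = Mul(Rational(-1, 4), Add(Mul(Mul(Add(s, 88), Add(s, -3)), s), -10)) = Mul(Rational(-1, 4), Add(Mul(Mul(Add(88, s), Add(-3, s)), s), -10)) = Mul(Rational(-1, 4), Add(Mul(Mul(Add(-3, s), Add(88, s)), s), -10)) = Mul(Rational(-1, 4), Add(Mul(s, Add(-3, s), Add(88, s)), -10)) = Mul(Rational(-1, 4), Add(-10, Mul(s, Add(-3, s), Add(88, s)))) = Add(Rational(5, 2), Mul(Rational(-1, 4), s, Add(-3, s), Add(88, s))))
Add(-43666, Function('g')(Mul(-5, 7))) = Add(-43666, Add(Rational(5, 2), Mul(66, Mul(-5, 7)), Mul(Rational(-85, 4), Pow(Mul(-5, 7), 2)), Mul(Rational(-1, 4), Pow(Mul(-5, 7), 3)))) = Add(-43666, Add(Rational(5, 2), Mul(66, -35), Mul(Rational(-85, 4), Pow(-35, 2)), Mul(Rational(-1, 4), Pow(-35, 3)))) = Add(-43666, Add(Rational(5, 2), -2310, Mul(Rational(-85, 4), 1225), Mul(Rational(-1, 4), -42875))) = Add(-43666, Add(Rational(5, 2), -2310, Rational(-104125, 4), Rational(42875, 4))) = Add(-43666, -17620) = -61286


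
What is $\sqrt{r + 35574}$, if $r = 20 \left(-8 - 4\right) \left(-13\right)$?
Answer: $\sqrt{38694} \approx 196.71$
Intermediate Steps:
$r = 3120$ ($r = 20 \left(-12\right) \left(-13\right) = \left(-240\right) \left(-13\right) = 3120$)
$\sqrt{r + 35574} = \sqrt{3120 + 35574} = \sqrt{38694}$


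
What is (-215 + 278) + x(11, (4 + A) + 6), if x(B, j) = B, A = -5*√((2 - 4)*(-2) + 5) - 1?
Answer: 74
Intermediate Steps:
A = -16 (A = -5*√(-2*(-2) + 5) - 1 = -5*√(4 + 5) - 1 = -5*√9 - 1 = -5*3 - 1 = -15 - 1 = -16)
(-215 + 278) + x(11, (4 + A) + 6) = (-215 + 278) + 11 = 63 + 11 = 74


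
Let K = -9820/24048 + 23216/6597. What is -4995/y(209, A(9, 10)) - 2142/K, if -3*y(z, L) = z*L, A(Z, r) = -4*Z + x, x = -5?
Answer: -9010141818957/13052275093 ≈ -690.31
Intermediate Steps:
K = 1523197/489644 (K = -9820*1/24048 + 23216*(1/6597) = -2455/6012 + 23216/6597 = 1523197/489644 ≈ 3.1108)
A(Z, r) = -5 - 4*Z (A(Z, r) = -4*Z - 5 = -5 - 4*Z)
y(z, L) = -L*z/3 (y(z, L) = -z*L/3 = -L*z/3)
-4995/y(209, A(9, 10)) - 2142/K = -4995*(-3/(209*(-5 - 4*9))) - 2142/1523197/489644 = -4995*(-3/(209*(-5 - 36))) - 2142*489644/1523197 = -4995/((-⅓*(-41)*209)) - 1048817448/1523197 = -4995/8569/3 - 1048817448/1523197 = -4995*3/8569 - 1048817448/1523197 = -14985/8569 - 1048817448/1523197 = -9010141818957/13052275093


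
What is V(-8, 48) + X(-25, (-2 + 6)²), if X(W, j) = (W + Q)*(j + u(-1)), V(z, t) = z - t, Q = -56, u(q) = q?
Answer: -1271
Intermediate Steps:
X(W, j) = (-1 + j)*(-56 + W) (X(W, j) = (W - 56)*(j - 1) = (-56 + W)*(-1 + j) = (-1 + j)*(-56 + W))
V(-8, 48) + X(-25, (-2 + 6)²) = (-8 - 1*48) + (56 - 1*(-25) - 56*(-2 + 6)² - 25*(-2 + 6)²) = (-8 - 48) + (56 + 25 - 56*4² - 25*4²) = -56 + (56 + 25 - 56*16 - 25*16) = -56 + (56 + 25 - 896 - 400) = -56 - 1215 = -1271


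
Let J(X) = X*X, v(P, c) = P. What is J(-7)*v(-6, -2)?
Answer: -294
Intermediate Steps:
J(X) = X²
J(-7)*v(-6, -2) = (-7)²*(-6) = 49*(-6) = -294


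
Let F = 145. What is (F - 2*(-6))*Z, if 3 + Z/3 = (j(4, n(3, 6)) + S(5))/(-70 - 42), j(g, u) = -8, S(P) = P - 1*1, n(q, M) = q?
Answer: -39093/28 ≈ -1396.2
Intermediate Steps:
S(P) = -1 + P (S(P) = P - 1 = -1 + P)
Z = -249/28 (Z = -9 + 3*((-8 + (-1 + 5))/(-70 - 42)) = -9 + 3*((-8 + 4)/(-112)) = -9 + 3*(-4*(-1/112)) = -9 + 3*(1/28) = -9 + 3/28 = -249/28 ≈ -8.8929)
(F - 2*(-6))*Z = (145 - 2*(-6))*(-249/28) = (145 + 12)*(-249/28) = 157*(-249/28) = -39093/28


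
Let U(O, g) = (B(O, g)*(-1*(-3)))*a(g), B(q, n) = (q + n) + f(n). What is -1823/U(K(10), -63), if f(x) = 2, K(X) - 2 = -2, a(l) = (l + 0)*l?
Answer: 1823/726327 ≈ 0.0025099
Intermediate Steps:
a(l) = l² (a(l) = l*l = l²)
K(X) = 0 (K(X) = 2 - 2 = 0)
B(q, n) = 2 + n + q (B(q, n) = (q + n) + 2 = (n + q) + 2 = 2 + n + q)
U(O, g) = g²*(6 + 3*O + 3*g) (U(O, g) = ((2 + g + O)*(-1*(-3)))*g² = ((2 + O + g)*3)*g² = (6 + 3*O + 3*g)*g² = g²*(6 + 3*O + 3*g))
-1823/U(K(10), -63) = -1823*1/(11907*(2 + 0 - 63)) = -1823/(3*3969*(-61)) = -1823/(-726327) = -1823*(-1/726327) = 1823/726327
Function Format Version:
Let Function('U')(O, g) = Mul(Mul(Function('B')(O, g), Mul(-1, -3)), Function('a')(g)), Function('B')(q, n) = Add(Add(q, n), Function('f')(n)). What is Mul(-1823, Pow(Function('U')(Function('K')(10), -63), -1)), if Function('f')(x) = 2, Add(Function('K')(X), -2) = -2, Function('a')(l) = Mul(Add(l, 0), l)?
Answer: Rational(1823, 726327) ≈ 0.0025099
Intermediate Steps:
Function('a')(l) = Pow(l, 2) (Function('a')(l) = Mul(l, l) = Pow(l, 2))
Function('K')(X) = 0 (Function('K')(X) = Add(2, -2) = 0)
Function('B')(q, n) = Add(2, n, q) (Function('B')(q, n) = Add(Add(q, n), 2) = Add(Add(n, q), 2) = Add(2, n, q))
Function('U')(O, g) = Mul(Pow(g, 2), Add(6, Mul(3, O), Mul(3, g))) (Function('U')(O, g) = Mul(Mul(Add(2, g, O), Mul(-1, -3)), Pow(g, 2)) = Mul(Mul(Add(2, O, g), 3), Pow(g, 2)) = Mul(Add(6, Mul(3, O), Mul(3, g)), Pow(g, 2)) = Mul(Pow(g, 2), Add(6, Mul(3, O), Mul(3, g))))
Mul(-1823, Pow(Function('U')(Function('K')(10), -63), -1)) = Mul(-1823, Pow(Mul(3, Pow(-63, 2), Add(2, 0, -63)), -1)) = Mul(-1823, Pow(Mul(3, 3969, -61), -1)) = Mul(-1823, Pow(-726327, -1)) = Mul(-1823, Rational(-1, 726327)) = Rational(1823, 726327)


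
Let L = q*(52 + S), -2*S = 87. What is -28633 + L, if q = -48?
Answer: -29041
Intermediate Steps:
S = -87/2 (S = -½*87 = -87/2 ≈ -43.500)
L = -408 (L = -48*(52 - 87/2) = -48*17/2 = -408)
-28633 + L = -28633 - 408 = -29041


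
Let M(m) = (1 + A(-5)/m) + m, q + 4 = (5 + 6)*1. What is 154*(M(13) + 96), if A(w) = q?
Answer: 221298/13 ≈ 17023.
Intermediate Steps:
q = 7 (q = -4 + (5 + 6)*1 = -4 + 11*1 = -4 + 11 = 7)
A(w) = 7
M(m) = 1 + m + 7/m (M(m) = (1 + 7/m) + m = 1 + m + 7/m)
154*(M(13) + 96) = 154*((1 + 13 + 7/13) + 96) = 154*(189/13 + 96) = 154*(1437/13) = 221298/13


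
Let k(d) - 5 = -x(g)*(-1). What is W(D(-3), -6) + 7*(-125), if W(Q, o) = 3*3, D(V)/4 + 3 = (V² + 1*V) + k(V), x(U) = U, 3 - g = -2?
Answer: -866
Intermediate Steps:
g = 5 (g = 3 - 1*(-2) = 3 + 2 = 5)
k(d) = 10 (k(d) = 5 - 1*5*(-1) = 5 - 5*(-1) = 5 + 5 = 10)
D(V) = 28 + 4*V + 4*V² (D(V) = -12 + 4*((V² + 1*V) + 10) = -12 + 4*((V² + V) + 10) = -12 + 4*((V + V²) + 10) = -12 + 4*(10 + V + V²) = -12 + (40 + 4*V + 4*V²) = 28 + 4*V + 4*V²)
W(Q, o) = 9
W(D(-3), -6) + 7*(-125) = 9 + 7*(-125) = 9 - 875 = -866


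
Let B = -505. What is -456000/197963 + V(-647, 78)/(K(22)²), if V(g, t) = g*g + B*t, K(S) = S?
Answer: 74850626897/95814092 ≈ 781.21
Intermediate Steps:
V(g, t) = g² - 505*t (V(g, t) = g*g - 505*t = g² - 505*t)
-456000/197963 + V(-647, 78)/(K(22)²) = -456000/197963 + ((-647)² - 505*78)/(22²) = -456000*1/197963 + (418609 - 39390)/484 = -456000/197963 + 379219*(1/484) = -456000/197963 + 379219/484 = 74850626897/95814092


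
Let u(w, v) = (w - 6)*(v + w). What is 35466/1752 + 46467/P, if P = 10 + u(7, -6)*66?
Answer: 876100/1387 ≈ 631.65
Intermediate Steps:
u(w, v) = (-6 + w)*(v + w)
P = 76 (P = 10 + (7² - 6*(-6) - 6*7 - 6*7)*66 = 10 + (49 + 36 - 42 - 42)*66 = 10 + 1*66 = 10 + 66 = 76)
35466/1752 + 46467/P = 35466/1752 + 46467/76 = 35466*(1/1752) + 46467*(1/76) = 5911/292 + 46467/76 = 876100/1387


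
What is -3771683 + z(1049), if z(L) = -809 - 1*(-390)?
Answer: -3772102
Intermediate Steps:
z(L) = -419 (z(L) = -809 + 390 = -419)
-3771683 + z(1049) = -3771683 - 419 = -3772102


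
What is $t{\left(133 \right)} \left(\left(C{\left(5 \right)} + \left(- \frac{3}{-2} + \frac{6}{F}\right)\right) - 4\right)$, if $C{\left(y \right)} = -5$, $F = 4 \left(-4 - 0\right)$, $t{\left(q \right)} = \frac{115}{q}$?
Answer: $- \frac{1035}{152} \approx -6.8092$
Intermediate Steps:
$F = -16$ ($F = 4 \left(-4 + 0\right) = 4 \left(-4\right) = -16$)
$t{\left(133 \right)} \left(\left(C{\left(5 \right)} + \left(- \frac{3}{-2} + \frac{6}{F}\right)\right) - 4\right) = \frac{115}{133} \left(\left(-5 + \left(- \frac{3}{-2} + \frac{6}{-16}\right)\right) - 4\right) = 115 \cdot \frac{1}{133} \left(\left(-5 + \left(\left(-3\right) \left(- \frac{1}{2}\right) + 6 \left(- \frac{1}{16}\right)\right)\right) - 4\right) = \frac{115 \left(\left(-5 + \left(\frac{3}{2} - \frac{3}{8}\right)\right) - 4\right)}{133} = \frac{115 \left(\left(-5 + \frac{9}{8}\right) - 4\right)}{133} = \frac{115 \left(- \frac{31}{8} - 4\right)}{133} = \frac{115}{133} \left(- \frac{63}{8}\right) = - \frac{1035}{152}$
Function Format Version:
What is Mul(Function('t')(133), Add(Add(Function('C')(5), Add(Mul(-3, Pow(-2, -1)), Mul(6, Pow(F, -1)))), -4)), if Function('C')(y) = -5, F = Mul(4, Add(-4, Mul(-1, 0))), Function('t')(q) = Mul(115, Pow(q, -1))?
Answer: Rational(-1035, 152) ≈ -6.8092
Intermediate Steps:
F = -16 (F = Mul(4, Add(-4, 0)) = Mul(4, -4) = -16)
Mul(Function('t')(133), Add(Add(Function('C')(5), Add(Mul(-3, Pow(-2, -1)), Mul(6, Pow(F, -1)))), -4)) = Mul(Mul(115, Pow(133, -1)), Add(Add(-5, Add(Mul(-3, Pow(-2, -1)), Mul(6, Pow(-16, -1)))), -4)) = Mul(Mul(115, Rational(1, 133)), Add(Add(-5, Add(Mul(-3, Rational(-1, 2)), Mul(6, Rational(-1, 16)))), -4)) = Mul(Rational(115, 133), Add(Add(-5, Add(Rational(3, 2), Rational(-3, 8))), -4)) = Mul(Rational(115, 133), Add(Add(-5, Rational(9, 8)), -4)) = Mul(Rational(115, 133), Add(Rational(-31, 8), -4)) = Mul(Rational(115, 133), Rational(-63, 8)) = Rational(-1035, 152)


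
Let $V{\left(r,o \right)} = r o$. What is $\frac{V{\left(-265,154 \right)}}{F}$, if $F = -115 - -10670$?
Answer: $- \frac{8162}{2111} \approx -3.8664$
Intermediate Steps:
$V{\left(r,o \right)} = o r$
$F = 10555$ ($F = -115 + 10670 = 10555$)
$\frac{V{\left(-265,154 \right)}}{F} = \frac{154 \left(-265\right)}{10555} = \left(-40810\right) \frac{1}{10555} = - \frac{8162}{2111}$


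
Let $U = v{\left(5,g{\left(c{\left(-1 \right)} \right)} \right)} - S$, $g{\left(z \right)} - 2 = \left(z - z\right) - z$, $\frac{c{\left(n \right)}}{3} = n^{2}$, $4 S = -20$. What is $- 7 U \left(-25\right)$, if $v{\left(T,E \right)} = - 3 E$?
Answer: $1400$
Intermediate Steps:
$S = -5$ ($S = \frac{1}{4} \left(-20\right) = -5$)
$c{\left(n \right)} = 3 n^{2}$
$g{\left(z \right)} = 2 - z$ ($g{\left(z \right)} = 2 + \left(\left(z - z\right) - z\right) = 2 + \left(0 - z\right) = 2 - z$)
$U = 8$ ($U = - 3 \left(2 - 3 \left(-1\right)^{2}\right) - -5 = - 3 \left(2 - 3 \cdot 1\right) + 5 = - 3 \left(2 - 3\right) + 5 = \left(-3\right) \left(-1\right) + 5 = 3 + 5 = 8$)
$- 7 U \left(-25\right) = \left(-7\right) 8 \left(-25\right) = \left(-56\right) \left(-25\right) = 1400$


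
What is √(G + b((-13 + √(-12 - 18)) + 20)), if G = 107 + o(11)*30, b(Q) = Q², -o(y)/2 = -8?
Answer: √(606 + 14*I*√30) ≈ 24.666 + 1.5544*I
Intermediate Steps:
o(y) = 16 (o(y) = -2*(-8) = 16)
G = 587 (G = 107 + 16*30 = 107 + 480 = 587)
√(G + b((-13 + √(-12 - 18)) + 20)) = √(587 + ((-13 + √(-12 - 18)) + 20)²) = √(587 + ((-13 + √(-30)) + 20)²) = √(587 + ((-13 + I*√30) + 20)²) = √(587 + (7 + I*√30)²)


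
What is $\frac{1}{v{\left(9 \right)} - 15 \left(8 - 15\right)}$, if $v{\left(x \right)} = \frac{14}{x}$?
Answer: $\frac{9}{959} \approx 0.0093848$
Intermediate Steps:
$\frac{1}{v{\left(9 \right)} - 15 \left(8 - 15\right)} = \frac{1}{\frac{14}{9} - 15 \left(8 - 15\right)} = \frac{1}{14 \cdot \frac{1}{9} - -105} = \frac{1}{\frac{14}{9} + 105} = \frac{1}{\frac{959}{9}} = \frac{9}{959}$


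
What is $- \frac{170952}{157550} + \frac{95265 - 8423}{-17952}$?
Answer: $- \frac{4187721851}{707084400} \approx -5.9225$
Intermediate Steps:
$- \frac{170952}{157550} + \frac{95265 - 8423}{-17952} = \left(-170952\right) \frac{1}{157550} + \left(95265 - 8423\right) \left(- \frac{1}{17952}\right) = - \frac{85476}{78775} + 86842 \left(- \frac{1}{17952}\right) = - \frac{85476}{78775} - \frac{43421}{8976} = - \frac{4187721851}{707084400}$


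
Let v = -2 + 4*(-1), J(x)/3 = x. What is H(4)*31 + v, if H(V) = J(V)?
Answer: 366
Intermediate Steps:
J(x) = 3*x
H(V) = 3*V
v = -6 (v = -2 - 4 = -6)
H(4)*31 + v = (3*4)*31 - 6 = 12*31 - 6 = 372 - 6 = 366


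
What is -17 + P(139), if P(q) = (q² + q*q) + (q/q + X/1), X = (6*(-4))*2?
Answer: 38578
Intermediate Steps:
X = -48 (X = -24*2 = -48)
P(q) = -47 + 2*q² (P(q) = (q² + q*q) + (q/q - 48/1) = (q² + q²) + (1 - 48*1) = 2*q² + (1 - 48) = 2*q² - 47 = -47 + 2*q²)
-17 + P(139) = -17 + (-47 + 2*139²) = -17 + (-47 + 2*19321) = -17 + (-47 + 38642) = -17 + 38595 = 38578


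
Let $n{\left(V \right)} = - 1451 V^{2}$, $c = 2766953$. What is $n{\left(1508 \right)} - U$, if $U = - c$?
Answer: $-3296899911$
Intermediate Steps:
$U = -2766953$ ($U = \left(-1\right) 2766953 = -2766953$)
$n{\left(1508 \right)} - U = - 1451 \cdot 1508^{2} - -2766953 = \left(-1451\right) 2274064 + 2766953 = -3299666864 + 2766953 = -3296899911$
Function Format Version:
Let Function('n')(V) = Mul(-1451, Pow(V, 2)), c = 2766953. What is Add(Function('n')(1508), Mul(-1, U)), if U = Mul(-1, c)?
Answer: -3296899911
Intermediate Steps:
U = -2766953 (U = Mul(-1, 2766953) = -2766953)
Add(Function('n')(1508), Mul(-1, U)) = Add(Mul(-1451, Pow(1508, 2)), Mul(-1, -2766953)) = Add(Mul(-1451, 2274064), 2766953) = Add(-3299666864, 2766953) = -3296899911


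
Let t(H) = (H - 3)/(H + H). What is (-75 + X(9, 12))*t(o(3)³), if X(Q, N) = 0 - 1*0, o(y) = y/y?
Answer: 75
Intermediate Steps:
o(y) = 1
X(Q, N) = 0 (X(Q, N) = 0 + 0 = 0)
t(H) = (-3 + H)/(2*H) (t(H) = (-3 + H)/((2*H)) = (-3 + H)*(1/(2*H)) = (-3 + H)/(2*H))
(-75 + X(9, 12))*t(o(3)³) = (-75 + 0)*((-3 + 1³)/(2*(1³))) = -75*(-3 + 1)/(2*1) = -75*(-2)/2 = -75*(-1) = 75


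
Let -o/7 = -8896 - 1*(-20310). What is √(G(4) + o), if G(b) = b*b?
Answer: I*√79882 ≈ 282.63*I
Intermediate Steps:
G(b) = b²
o = -79898 (o = -7*(-8896 - 1*(-20310)) = -7*(-8896 + 20310) = -7*11414 = -79898)
√(G(4) + o) = √(4² - 79898) = √(16 - 79898) = √(-79882) = I*√79882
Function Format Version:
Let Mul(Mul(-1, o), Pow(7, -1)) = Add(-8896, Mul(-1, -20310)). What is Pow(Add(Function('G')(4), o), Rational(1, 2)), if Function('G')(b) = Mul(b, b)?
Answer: Mul(I, Pow(79882, Rational(1, 2))) ≈ Mul(282.63, I)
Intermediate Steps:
Function('G')(b) = Pow(b, 2)
o = -79898 (o = Mul(-7, Add(-8896, Mul(-1, -20310))) = Mul(-7, Add(-8896, 20310)) = Mul(-7, 11414) = -79898)
Pow(Add(Function('G')(4), o), Rational(1, 2)) = Pow(Add(Pow(4, 2), -79898), Rational(1, 2)) = Pow(Add(16, -79898), Rational(1, 2)) = Pow(-79882, Rational(1, 2)) = Mul(I, Pow(79882, Rational(1, 2)))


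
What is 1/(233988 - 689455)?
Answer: -1/455467 ≈ -2.1955e-6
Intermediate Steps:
1/(233988 - 689455) = 1/(-455467) = -1/455467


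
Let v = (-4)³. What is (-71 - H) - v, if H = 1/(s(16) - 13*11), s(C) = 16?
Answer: -888/127 ≈ -6.9921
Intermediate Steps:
H = -1/127 (H = 1/(16 - 13*11) = 1/(16 - 143) = 1/(-127) = -1/127 ≈ -0.0078740)
v = -64
(-71 - H) - v = (-71 - 1*(-1/127)) - 1*(-64) = (-71 + 1/127) + 64 = -9016/127 + 64 = -888/127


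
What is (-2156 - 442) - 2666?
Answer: -5264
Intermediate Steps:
(-2156 - 442) - 2666 = -2598 - 2666 = -5264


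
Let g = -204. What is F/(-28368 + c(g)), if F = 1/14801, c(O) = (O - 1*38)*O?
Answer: 1/310821000 ≈ 3.2173e-9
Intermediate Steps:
c(O) = O*(-38 + O) (c(O) = (O - 38)*O = (-38 + O)*O = O*(-38 + O))
F = 1/14801 ≈ 6.7563e-5
F/(-28368 + c(g)) = 1/(14801*(-28368 - 204*(-38 - 204))) = 1/(14801*(-28368 - 204*(-242))) = 1/(14801*(-28368 + 49368)) = (1/14801)/21000 = (1/14801)*(1/21000) = 1/310821000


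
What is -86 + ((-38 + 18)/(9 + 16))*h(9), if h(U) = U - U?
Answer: -86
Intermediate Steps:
h(U) = 0
-86 + ((-38 + 18)/(9 + 16))*h(9) = -86 + ((-38 + 18)/(9 + 16))*0 = -86 - 20/25*0 = -86 - 20*1/25*0 = -86 - ⅘*0 = -86 + 0 = -86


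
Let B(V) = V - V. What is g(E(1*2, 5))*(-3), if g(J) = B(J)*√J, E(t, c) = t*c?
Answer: 0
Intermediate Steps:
B(V) = 0
E(t, c) = c*t
g(J) = 0 (g(J) = 0*√J = 0)
g(E(1*2, 5))*(-3) = 0*(-3) = 0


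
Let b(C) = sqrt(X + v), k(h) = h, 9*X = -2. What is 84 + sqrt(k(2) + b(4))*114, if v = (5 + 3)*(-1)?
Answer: 84 + 38*sqrt(18 + 3*I*sqrt(74)) ≈ 272.98 + 98.596*I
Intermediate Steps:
X = -2/9 (X = (1/9)*(-2) = -2/9 ≈ -0.22222)
v = -8 (v = 8*(-1) = -8)
b(C) = I*sqrt(74)/3 (b(C) = sqrt(-2/9 - 8) = sqrt(-74/9) = I*sqrt(74)/3)
84 + sqrt(k(2) + b(4))*114 = 84 + sqrt(2 + I*sqrt(74)/3)*114 = 84 + 114*sqrt(2 + I*sqrt(74)/3)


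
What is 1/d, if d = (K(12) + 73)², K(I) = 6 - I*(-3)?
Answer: 1/13225 ≈ 7.5614e-5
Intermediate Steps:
K(I) = 6 + 3*I (K(I) = 6 - (-3)*I = 6 + 3*I)
d = 13225 (d = ((6 + 3*12) + 73)² = ((6 + 36) + 73)² = (42 + 73)² = 115² = 13225)
1/d = 1/13225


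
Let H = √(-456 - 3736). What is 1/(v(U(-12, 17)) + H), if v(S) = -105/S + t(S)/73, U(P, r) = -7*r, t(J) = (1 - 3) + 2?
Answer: 255/1211713 - 1156*I*√262/1211713 ≈ 0.00021045 - 0.015442*I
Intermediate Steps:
t(J) = 0 (t(J) = -2 + 2 = 0)
v(S) = -105/S (v(S) = -105/S + 0/73 = -105/S + 0*(1/73) = -105/S + 0 = -105/S)
H = 4*I*√262 (H = √(-4192) = 4*I*√262 ≈ 64.746*I)
1/(v(U(-12, 17)) + H) = 1/(-105/((-7*17)) + 4*I*√262) = 1/(-105/(-119) + 4*I*√262) = 1/(-105*(-1/119) + 4*I*√262) = 1/(15/17 + 4*I*√262)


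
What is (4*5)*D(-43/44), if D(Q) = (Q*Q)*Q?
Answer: -397535/21296 ≈ -18.667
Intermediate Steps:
D(Q) = Q³ (D(Q) = Q²*Q = Q³)
(4*5)*D(-43/44) = (4*5)*(-43/44)³ = 20*(-43*1/44)³ = 20*(-43/44)³ = 20*(-79507/85184) = -397535/21296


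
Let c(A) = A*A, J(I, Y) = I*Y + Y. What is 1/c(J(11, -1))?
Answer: 1/144 ≈ 0.0069444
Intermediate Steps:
J(I, Y) = Y + I*Y
c(A) = A**2
1/c(J(11, -1)) = 1/((-(1 + 11))**2) = 1/((-1*12)**2) = 1/((-12)**2) = 1/144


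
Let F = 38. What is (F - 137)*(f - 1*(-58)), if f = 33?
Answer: -9009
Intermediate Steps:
(F - 137)*(f - 1*(-58)) = (38 - 137)*(33 - 1*(-58)) = -99*(33 + 58) = -99*91 = -9009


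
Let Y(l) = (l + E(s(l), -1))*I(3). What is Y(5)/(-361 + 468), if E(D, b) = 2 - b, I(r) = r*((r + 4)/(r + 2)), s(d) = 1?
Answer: 168/535 ≈ 0.31402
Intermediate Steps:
I(r) = r*(4 + r)/(2 + r) (I(r) = r*((4 + r)/(2 + r)) = r*(4 + r)/(2 + r))
Y(l) = 63/5 + 21*l/5 (Y(l) = (l + (2 - 1*(-1)))*(3*(4 + 3)/(2 + 3)) = (l + (2 + 1))*(3*7/5) = (l + 3)*(3*(1/5)*7) = (3 + l)*(21/5) = 63/5 + 21*l/5)
Y(5)/(-361 + 468) = (63/5 + (21/5)*5)/(-361 + 468) = (63/5 + 21)/107 = (1/107)*(168/5) = 168/535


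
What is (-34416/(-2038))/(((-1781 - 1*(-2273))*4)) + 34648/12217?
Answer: 2903877173/1020828086 ≈ 2.8446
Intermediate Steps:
(-34416/(-2038))/(((-1781 - 1*(-2273))*4)) + 34648/12217 = (-34416*(-1/2038))/(((-1781 + 2273)*4)) + 34648*(1/12217) = 17208/(1019*((492*4))) + 34648/12217 = (17208/1019)/1968 + 34648/12217 = (17208/1019)*(1/1968) + 34648/12217 = 717/83558 + 34648/12217 = 2903877173/1020828086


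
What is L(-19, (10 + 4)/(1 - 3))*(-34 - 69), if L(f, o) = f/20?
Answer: 1957/20 ≈ 97.850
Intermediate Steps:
L(f, o) = f/20 (L(f, o) = f*(1/20) = f/20)
L(-19, (10 + 4)/(1 - 3))*(-34 - 69) = ((1/20)*(-19))*(-34 - 69) = -19/20*(-103) = 1957/20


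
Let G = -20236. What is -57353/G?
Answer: 57353/20236 ≈ 2.8342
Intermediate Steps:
-57353/G = -57353/(-20236) = -57353*(-1/20236) = 57353/20236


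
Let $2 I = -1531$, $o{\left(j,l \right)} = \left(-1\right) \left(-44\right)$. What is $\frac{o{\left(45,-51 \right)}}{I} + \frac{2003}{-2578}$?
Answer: $- \frac{3293457}{3946918} \approx -0.83444$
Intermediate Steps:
$o{\left(j,l \right)} = 44$
$I = - \frac{1531}{2}$ ($I = \frac{1}{2} \left(-1531\right) = - \frac{1531}{2} \approx -765.5$)
$\frac{o{\left(45,-51 \right)}}{I} + \frac{2003}{-2578} = \frac{44}{- \frac{1531}{2}} + \frac{2003}{-2578} = 44 \left(- \frac{2}{1531}\right) + 2003 \left(- \frac{1}{2578}\right) = - \frac{88}{1531} - \frac{2003}{2578} = - \frac{3293457}{3946918}$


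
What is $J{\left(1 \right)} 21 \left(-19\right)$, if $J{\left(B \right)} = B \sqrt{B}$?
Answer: $-399$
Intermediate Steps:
$J{\left(B \right)} = B^{\frac{3}{2}}$
$J{\left(1 \right)} 21 \left(-19\right) = 1^{\frac{3}{2}} \cdot 21 \left(-19\right) = 1 \cdot 21 \left(-19\right) = 21 \left(-19\right) = -399$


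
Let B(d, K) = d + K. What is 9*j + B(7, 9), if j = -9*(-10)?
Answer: 826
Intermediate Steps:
j = 90
B(d, K) = K + d
9*j + B(7, 9) = 9*90 + (9 + 7) = 810 + 16 = 826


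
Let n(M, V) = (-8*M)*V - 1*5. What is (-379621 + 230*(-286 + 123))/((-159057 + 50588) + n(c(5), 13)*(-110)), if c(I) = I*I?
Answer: -417111/178081 ≈ -2.3423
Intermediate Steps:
c(I) = I**2
n(M, V) = -5 - 8*M*V (n(M, V) = -8*M*V - 5 = -5 - 8*M*V)
(-379621 + 230*(-286 + 123))/((-159057 + 50588) + n(c(5), 13)*(-110)) = (-379621 + 230*(-286 + 123))/((-159057 + 50588) + (-5 - 8*5**2*13)*(-110)) = (-379621 + 230*(-163))/(-108469 + (-5 - 8*25*13)*(-110)) = (-379621 - 37490)/(-108469 + (-5 - 2600)*(-110)) = -417111/(-108469 - 2605*(-110)) = -417111/(-108469 + 286550) = -417111/178081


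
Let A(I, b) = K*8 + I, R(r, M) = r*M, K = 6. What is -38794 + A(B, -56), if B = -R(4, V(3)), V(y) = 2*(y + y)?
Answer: -38794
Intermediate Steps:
V(y) = 4*y (V(y) = 2*(2*y) = 4*y)
R(r, M) = M*r
B = -48 (B = -4*3*4 = -12*4 = -1*48 = -48)
A(I, b) = 48 + I (A(I, b) = 6*8 + I = 48 + I)
-38794 + A(B, -56) = -38794 + (48 - 48) = -38794 + 0 = -38794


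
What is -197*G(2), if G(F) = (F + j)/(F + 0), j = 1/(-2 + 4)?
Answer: -985/4 ≈ -246.25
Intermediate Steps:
j = 1/2 ≈ 0.50000
G(F) = (1/2 + F)/F (G(F) = (F + 1/2)/(F + 0) = (1/2 + F)/F)
-197*G(2) = -197*(1/2 + 2)/2 = -197*5/(2*2) = -197*5/4 = -985/4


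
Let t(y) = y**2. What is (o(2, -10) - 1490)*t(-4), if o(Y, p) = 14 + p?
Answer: -23776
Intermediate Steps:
(o(2, -10) - 1490)*t(-4) = ((14 - 10) - 1490)*(-4)**2 = (4 - 1490)*16 = -1486*16 = -23776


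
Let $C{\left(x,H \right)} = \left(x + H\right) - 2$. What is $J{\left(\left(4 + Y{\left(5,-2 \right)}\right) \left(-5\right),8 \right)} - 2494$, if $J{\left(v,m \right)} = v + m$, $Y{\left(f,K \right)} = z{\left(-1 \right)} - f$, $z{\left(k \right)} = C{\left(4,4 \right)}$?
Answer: $-2511$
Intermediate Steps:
$C{\left(x,H \right)} = -2 + H + x$ ($C{\left(x,H \right)} = \left(H + x\right) - 2 = -2 + H + x$)
$z{\left(k \right)} = 6$ ($z{\left(k \right)} = -2 + 4 + 4 = 6$)
$Y{\left(f,K \right)} = 6 - f$
$J{\left(v,m \right)} = m + v$
$J{\left(\left(4 + Y{\left(5,-2 \right)}\right) \left(-5\right),8 \right)} - 2494 = \left(8 + \left(4 + \left(6 - 5\right)\right) \left(-5\right)\right) - 2494 = \left(8 + \left(4 + 1\right) \left(-5\right)\right) - 2494 = \left(8 + 5 \left(-5\right)\right) - 2494 = \left(8 - 25\right) - 2494 = -17 - 2494 = -2511$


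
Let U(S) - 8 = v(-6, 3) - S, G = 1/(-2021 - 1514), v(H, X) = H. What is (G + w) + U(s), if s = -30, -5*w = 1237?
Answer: -152288/707 ≈ -215.40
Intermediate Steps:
G = -1/3535 (G = 1/(-3535) = -1/3535 ≈ -0.00028289)
w = -1237/5 (w = -1/5*1237 = -1237/5 ≈ -247.40)
U(S) = 2 - S (U(S) = 8 + (-6 - S) = 2 - S)
(G + w) + U(s) = (-1/3535 - 1237/5) + (2 - 1*(-30)) = -174912/707 + (2 + 30) = -174912/707 + 32 = -152288/707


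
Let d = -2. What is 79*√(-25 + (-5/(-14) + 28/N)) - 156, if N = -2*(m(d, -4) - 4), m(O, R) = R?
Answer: -156 + 79*I*√4487/14 ≈ -156.0 + 377.99*I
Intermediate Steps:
N = 16 (N = -2*(-4 - 4) = -2*(-8) = 16)
79*√(-25 + (-5/(-14) + 28/N)) - 156 = 79*√(-25 + (-5/(-14) + 28/16)) - 156 = 79*√(-25 + (-5*(-1/14) + 28*(1/16))) - 156 = 79*√(-25 + (5/14 + 7/4)) - 156 = 79*√(-25 + 59/28) - 156 = 79*√(-641/28) - 156 = 79*(I*√4487/14) - 156 = 79*I*√4487/14 - 156 = -156 + 79*I*√4487/14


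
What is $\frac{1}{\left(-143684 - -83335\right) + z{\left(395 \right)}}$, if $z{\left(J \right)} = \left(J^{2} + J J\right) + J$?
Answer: $\frac{1}{252096} \approx 3.9667 \cdot 10^{-6}$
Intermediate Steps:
$z{\left(J \right)} = J + 2 J^{2}$ ($z{\left(J \right)} = \left(J^{2} + J^{2}\right) + J = 2 J^{2} + J = J + 2 J^{2}$)
$\frac{1}{\left(-143684 - -83335\right) + z{\left(395 \right)}} = \frac{1}{\left(-143684 - -83335\right) + 395 \left(1 + 2 \cdot 395\right)} = \frac{1}{\left(-143684 + 83335\right) + 395 \left(1 + 790\right)} = \frac{1}{-60349 + 395 \cdot 791} = \frac{1}{-60349 + 312445} = \frac{1}{252096}$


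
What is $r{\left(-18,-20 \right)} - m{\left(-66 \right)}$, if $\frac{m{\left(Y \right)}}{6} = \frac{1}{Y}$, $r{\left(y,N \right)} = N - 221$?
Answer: $- \frac{2650}{11} \approx -240.91$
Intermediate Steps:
$r{\left(y,N \right)} = -221 + N$
$m{\left(Y \right)} = \frac{6}{Y}$
$r{\left(-18,-20 \right)} - m{\left(-66 \right)} = \left(-221 - 20\right) - \frac{6}{-66} = -241 - 6 \left(- \frac{1}{66}\right) = -241 - - \frac{1}{11} = -241 + \frac{1}{11} = - \frac{2650}{11}$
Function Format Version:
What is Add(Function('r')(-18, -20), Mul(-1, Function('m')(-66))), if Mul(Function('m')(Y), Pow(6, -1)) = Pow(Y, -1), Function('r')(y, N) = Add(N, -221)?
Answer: Rational(-2650, 11) ≈ -240.91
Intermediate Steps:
Function('r')(y, N) = Add(-221, N)
Function('m')(Y) = Mul(6, Pow(Y, -1))
Add(Function('r')(-18, -20), Mul(-1, Function('m')(-66))) = Add(Add(-221, -20), Mul(-1, Mul(6, Pow(-66, -1)))) = Add(-241, Mul(-1, Mul(6, Rational(-1, 66)))) = Add(-241, Mul(-1, Rational(-1, 11))) = Add(-241, Rational(1, 11)) = Rational(-2650, 11)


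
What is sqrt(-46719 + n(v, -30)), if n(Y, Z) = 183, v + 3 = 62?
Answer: 2*I*sqrt(11634) ≈ 215.72*I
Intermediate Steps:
v = 59 (v = -3 + 62 = 59)
sqrt(-46719 + n(v, -30)) = sqrt(-46719 + 183) = sqrt(-46536) = 2*I*sqrt(11634)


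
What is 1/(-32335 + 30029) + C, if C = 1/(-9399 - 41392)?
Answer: -53097/117124046 ≈ -0.00045334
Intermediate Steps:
C = -1/50791 (C = 1/(-50791) = -1/50791 ≈ -1.9689e-5)
1/(-32335 + 30029) + C = 1/(-32335 + 30029) - 1/50791 = 1/(-2306) - 1/50791 = -1/2306 - 1/50791 = -53097/117124046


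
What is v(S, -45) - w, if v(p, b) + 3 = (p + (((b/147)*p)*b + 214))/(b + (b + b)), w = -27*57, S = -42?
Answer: 1454366/945 ≈ 1539.0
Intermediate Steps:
w = -1539
v(p, b) = -3 + (214 + p + p*b²/147)/(3*b) (v(p, b) = -3 + (p + (((b/147)*p)*b + 214))/(b + (b + b)) = -3 + (p + (((b*(1/147))*p)*b + 214))/(b + 2*b) = -3 + (p + (((b/147)*p)*b + 214))/((3*b)) = -3 + (p + ((b*p/147)*b + 214))*(1/(3*b)) = -3 + (p + (p*b²/147 + 214))*(1/(3*b)) = -3 + (p + (214 + p*b²/147))*(1/(3*b)) = -3 + (214 + p + p*b²/147)*(1/(3*b)) = -3 + (214 + p + p*b²/147)/(3*b))
v(S, -45) - w = (1/441)*(31458 + 147*(-42) - 45*(-1323 - 45*(-42)))/(-45) - 1*(-1539) = (1/441)*(-1/45)*(31458 - 6174 - 45*(-1323 + 1890)) + 1539 = (1/441)*(-1/45)*(31458 - 6174 - 45*567) + 1539 = (1/441)*(-1/45)*(31458 - 6174 - 25515) + 1539 = (1/441)*(-1/45)*(-231) + 1539 = 11/945 + 1539 = 1454366/945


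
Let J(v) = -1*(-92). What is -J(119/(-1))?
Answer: -92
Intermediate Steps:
J(v) = 92
-J(119/(-1)) = -1*92 = -92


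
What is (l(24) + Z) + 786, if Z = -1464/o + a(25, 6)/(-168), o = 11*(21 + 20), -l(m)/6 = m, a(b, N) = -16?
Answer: 6050540/9471 ≈ 638.85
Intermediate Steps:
l(m) = -6*m
o = 451 (o = 11*41 = 451)
Z = -29842/9471 (Z = -1464/451 - 16/(-168) = -1464*1/451 - 16*(-1/168) = -1464/451 + 2/21 = -29842/9471 ≈ -3.1509)
(l(24) + Z) + 786 = (-6*24 - 29842/9471) + 786 = (-144 - 29842/9471) + 786 = -1393666/9471 + 786 = 6050540/9471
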